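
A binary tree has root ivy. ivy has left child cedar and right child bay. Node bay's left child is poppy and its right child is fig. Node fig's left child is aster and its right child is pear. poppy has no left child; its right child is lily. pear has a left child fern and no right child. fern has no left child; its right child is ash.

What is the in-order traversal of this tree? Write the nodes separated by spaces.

In-order visits the left subtree, then the node, then the right subtree.
At ivy: go left to cedar.
  cedar is a leaf — visit cedar.
Visit ivy.
At ivy: go right to bay.
  At bay: go left to poppy.
    At poppy: no left child.
    Visit poppy.
    At poppy: go right to lily.
      lily is a leaf — visit lily.
  Visit bay.
  At bay: go right to fig.
    At fig: go left to aster.
      aster is a leaf — visit aster.
    Visit fig.
    At fig: go right to pear.
      At pear: go left to fern.
        At fern: no left child.
        Visit fern.
        At fern: go right to ash.
          ash is a leaf — visit ash.
      Visit pear.
      At pear: no right child.

cedar ivy poppy lily bay aster fig fern ash pear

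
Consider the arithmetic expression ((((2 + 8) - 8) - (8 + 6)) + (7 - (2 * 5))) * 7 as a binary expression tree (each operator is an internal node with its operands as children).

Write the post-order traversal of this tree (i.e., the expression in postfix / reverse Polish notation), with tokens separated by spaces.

Post-order on an expression tree gives postfix notation: for each operator, emit left operand, right operand, then the operator.

2 8 + 8 - 8 6 + - 7 2 5 * - + 7 *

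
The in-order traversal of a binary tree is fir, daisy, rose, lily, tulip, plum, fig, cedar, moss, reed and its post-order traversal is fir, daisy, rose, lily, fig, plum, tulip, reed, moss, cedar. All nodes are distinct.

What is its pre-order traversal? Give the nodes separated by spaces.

The last element of post-order is the root; it splits in-order into left and right subtrees.
Root cedar: left subtree has 7 nodes {fir, daisy, rose, lily, tulip, plum, fig}, right has 2 {moss, reed}.
  Root tulip: left subtree has 4 nodes {fir, daisy, rose, lily}, right has 2 {plum, fig}.
    Root lily: left subtree has 3 nodes {fir, daisy, rose}, right has 0 { }.
      Root rose: left subtree has 2 nodes {fir, daisy}, right has 0 { }.
        Root daisy: left subtree has 1 node {fir}, right has 0 { }.
    Root plum: left subtree has 0 nodes { }, right has 1 {fig}.
  Root moss: left subtree has 0 nodes { }, right has 1 {reed}.

cedar tulip lily rose daisy fir plum fig moss reed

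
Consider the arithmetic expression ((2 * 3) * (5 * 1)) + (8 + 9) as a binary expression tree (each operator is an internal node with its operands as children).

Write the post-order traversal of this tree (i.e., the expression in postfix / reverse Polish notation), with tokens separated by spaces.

Post-order on an expression tree gives postfix notation: for each operator, emit left operand, right operand, then the operator.

2 3 * 5 1 * * 8 9 + +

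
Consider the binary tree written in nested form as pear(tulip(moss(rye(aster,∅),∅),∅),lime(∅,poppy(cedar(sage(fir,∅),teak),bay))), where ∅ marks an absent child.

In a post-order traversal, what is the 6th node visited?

sage

Post-order visits the left subtree, then the right subtree, then the node.
At pear: go left to tulip.
  At tulip: go left to moss.
    At moss: go left to rye.
      At rye: go left to aster.
        aster is a leaf — visit aster.
      At rye: no right child.
      Visit rye.
    At moss: no right child.
    Visit moss.
  At tulip: no right child.
  Visit tulip.
At pear: go right to lime.
  At lime: no left child.
  At lime: go right to poppy.
    At poppy: go left to cedar.
      At cedar: go left to sage.
        At sage: go left to fir.
          fir is a leaf — visit fir.
        At sage: no right child.
        Visit sage.
      At cedar: go right to teak.
        teak is a leaf — visit teak.
      Visit cedar.
    At poppy: go right to bay.
      bay is a leaf — visit bay.
    Visit poppy.
  Visit lime.
Visit pear.
Full post-order sequence: aster, rye, moss, tulip, fir, sage, teak, cedar, bay, poppy, lime, pear.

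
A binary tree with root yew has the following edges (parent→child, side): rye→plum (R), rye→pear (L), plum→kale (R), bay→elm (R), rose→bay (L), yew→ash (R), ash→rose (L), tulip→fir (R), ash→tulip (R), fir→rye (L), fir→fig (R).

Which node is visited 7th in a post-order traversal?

Post-order visits the left subtree, then the right subtree, then the node.
At yew: no left child.
At yew: go right to ash.
  At ash: go left to rose.
    At rose: go left to bay.
      At bay: no left child.
      At bay: go right to elm.
        elm is a leaf — visit elm.
      Visit bay.
    At rose: no right child.
    Visit rose.
  At ash: go right to tulip.
    At tulip: no left child.
    At tulip: go right to fir.
      At fir: go left to rye.
        At rye: go left to pear.
          pear is a leaf — visit pear.
        At rye: go right to plum.
          At plum: no left child.
          At plum: go right to kale.
            kale is a leaf — visit kale.
          Visit plum.
        Visit rye.
      At fir: go right to fig.
        fig is a leaf — visit fig.
      Visit fir.
    Visit tulip.
  Visit ash.
Visit yew.
Full post-order sequence: elm, bay, rose, pear, kale, plum, rye, fig, fir, tulip, ash, yew.

rye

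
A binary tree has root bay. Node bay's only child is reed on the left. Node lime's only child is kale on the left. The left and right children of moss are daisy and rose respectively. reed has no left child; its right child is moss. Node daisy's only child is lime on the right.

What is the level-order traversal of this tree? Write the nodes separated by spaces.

bay reed moss daisy rose lime kale

Level-order visits nodes level by level from the root, left to right within each level.
Level 0: bay
Level 1: reed
Level 2: moss
Level 3: daisy, rose
Level 4: lime
Level 5: kale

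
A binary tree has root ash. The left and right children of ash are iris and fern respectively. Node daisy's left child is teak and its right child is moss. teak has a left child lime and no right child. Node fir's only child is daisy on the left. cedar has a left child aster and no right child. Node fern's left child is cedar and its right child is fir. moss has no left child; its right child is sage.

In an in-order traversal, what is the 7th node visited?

teak

In-order visits the left subtree, then the node, then the right subtree.
At ash: go left to iris.
  iris is a leaf — visit iris.
Visit ash.
At ash: go right to fern.
  At fern: go left to cedar.
    At cedar: go left to aster.
      aster is a leaf — visit aster.
    Visit cedar.
    At cedar: no right child.
  Visit fern.
  At fern: go right to fir.
    At fir: go left to daisy.
      At daisy: go left to teak.
        At teak: go left to lime.
          lime is a leaf — visit lime.
        Visit teak.
        At teak: no right child.
      Visit daisy.
      At daisy: go right to moss.
        At moss: no left child.
        Visit moss.
        At moss: go right to sage.
          sage is a leaf — visit sage.
    Visit fir.
    At fir: no right child.
Full in-order sequence: iris, ash, aster, cedar, fern, lime, teak, daisy, moss, sage, fir.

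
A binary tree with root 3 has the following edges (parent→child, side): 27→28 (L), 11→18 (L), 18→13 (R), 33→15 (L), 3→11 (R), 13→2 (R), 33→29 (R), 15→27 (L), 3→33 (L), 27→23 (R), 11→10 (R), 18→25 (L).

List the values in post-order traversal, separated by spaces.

Post-order visits the left subtree, then the right subtree, then the node.
At 3: go left to 33.
  At 33: go left to 15.
    At 15: go left to 27.
      At 27: go left to 28.
        28 is a leaf — visit 28.
      At 27: go right to 23.
        23 is a leaf — visit 23.
      Visit 27.
    At 15: no right child.
    Visit 15.
  At 33: go right to 29.
    29 is a leaf — visit 29.
  Visit 33.
At 3: go right to 11.
  At 11: go left to 18.
    At 18: go left to 25.
      25 is a leaf — visit 25.
    At 18: go right to 13.
      At 13: no left child.
      At 13: go right to 2.
        2 is a leaf — visit 2.
      Visit 13.
    Visit 18.
  At 11: go right to 10.
    10 is a leaf — visit 10.
  Visit 11.
Visit 3.

28 23 27 15 29 33 25 2 13 18 10 11 3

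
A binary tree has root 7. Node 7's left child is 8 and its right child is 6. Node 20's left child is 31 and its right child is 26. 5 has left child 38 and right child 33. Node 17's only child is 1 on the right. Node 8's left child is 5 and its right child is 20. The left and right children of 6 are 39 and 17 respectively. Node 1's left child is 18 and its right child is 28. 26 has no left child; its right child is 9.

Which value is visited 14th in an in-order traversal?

In-order visits the left subtree, then the node, then the right subtree.
At 7: go left to 8.
  At 8: go left to 5.
    At 5: go left to 38.
      38 is a leaf — visit 38.
    Visit 5.
    At 5: go right to 33.
      33 is a leaf — visit 33.
  Visit 8.
  At 8: go right to 20.
    At 20: go left to 31.
      31 is a leaf — visit 31.
    Visit 20.
    At 20: go right to 26.
      At 26: no left child.
      Visit 26.
      At 26: go right to 9.
        9 is a leaf — visit 9.
Visit 7.
At 7: go right to 6.
  At 6: go left to 39.
    39 is a leaf — visit 39.
  Visit 6.
  At 6: go right to 17.
    At 17: no left child.
    Visit 17.
    At 17: go right to 1.
      At 1: go left to 18.
        18 is a leaf — visit 18.
      Visit 1.
      At 1: go right to 28.
        28 is a leaf — visit 28.
Full in-order sequence: 38, 5, 33, 8, 31, 20, 26, 9, 7, 39, 6, 17, 18, 1, 28.

1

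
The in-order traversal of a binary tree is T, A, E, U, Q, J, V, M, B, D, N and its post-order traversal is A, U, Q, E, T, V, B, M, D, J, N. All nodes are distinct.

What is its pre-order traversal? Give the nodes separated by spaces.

N J T E A Q U D M V B

The last element of post-order is the root; it splits in-order into left and right subtrees.
Root N: left subtree has 10 nodes {T, A, E, U, Q, J, V, M, B, D}, right has 0 { }.
  Root J: left subtree has 5 nodes {T, A, E, U, Q}, right has 4 {V, M, B, D}.
    Root T: left subtree has 0 nodes { }, right has 4 {A, E, U, Q}.
      Root E: left subtree has 1 node {A}, right has 2 {U, Q}.
        Root Q: left subtree has 1 node {U}, right has 0 { }.
    Root D: left subtree has 3 nodes {V, M, B}, right has 0 { }.
      Root M: left subtree has 1 node {V}, right has 1 {B}.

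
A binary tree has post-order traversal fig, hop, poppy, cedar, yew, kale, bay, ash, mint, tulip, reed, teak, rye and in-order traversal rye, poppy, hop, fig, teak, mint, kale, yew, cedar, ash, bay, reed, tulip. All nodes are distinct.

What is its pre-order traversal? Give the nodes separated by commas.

rye, teak, poppy, hop, fig, reed, mint, ash, kale, yew, cedar, bay, tulip

The last element of post-order is the root; it splits in-order into left and right subtrees.
Root rye: left subtree has 0 nodes { }, right has 12 {poppy, hop, fig, teak, mint, kale, yew, cedar, ash, bay, reed, tulip}.
  Root teak: left subtree has 3 nodes {poppy, hop, fig}, right has 8 {mint, kale, yew, cedar, ash, bay, reed, tulip}.
    Root poppy: left subtree has 0 nodes { }, right has 2 {hop, fig}.
      Root hop: left subtree has 0 nodes { }, right has 1 {fig}.
    Root reed: left subtree has 6 nodes {mint, kale, yew, cedar, ash, bay}, right has 1 {tulip}.
      Root mint: left subtree has 0 nodes { }, right has 5 {kale, yew, cedar, ash, bay}.
        Root ash: left subtree has 3 nodes {kale, yew, cedar}, right has 1 {bay}.
          Root kale: left subtree has 0 nodes { }, right has 2 {yew, cedar}.
            Root yew: left subtree has 0 nodes { }, right has 1 {cedar}.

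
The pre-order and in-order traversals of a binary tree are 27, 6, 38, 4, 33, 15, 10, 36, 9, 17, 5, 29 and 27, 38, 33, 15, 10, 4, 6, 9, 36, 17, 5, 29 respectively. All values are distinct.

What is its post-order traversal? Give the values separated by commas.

10, 15, 33, 4, 38, 9, 29, 5, 17, 36, 6, 27

The first element of pre-order is the root; it splits in-order into left and right subtrees.
Root 27: left subtree has 0 nodes { }, right has 11 {38, 33, 15, 10, 4, 6, 9, 36, 17, 5, 29}.
  Root 6: left subtree has 5 nodes {38, 33, 15, 10, 4}, right has 5 {9, 36, 17, 5, 29}.
    Root 38: left subtree has 0 nodes { }, right has 4 {33, 15, 10, 4}.
      Root 4: left subtree has 3 nodes {33, 15, 10}, right has 0 { }.
        Root 33: left subtree has 0 nodes { }, right has 2 {15, 10}.
          Root 15: left subtree has 0 nodes { }, right has 1 {10}.
    Root 36: left subtree has 1 node {9}, right has 3 {17, 5, 29}.
      Root 17: left subtree has 0 nodes { }, right has 2 {5, 29}.
        Root 5: left subtree has 0 nodes { }, right has 1 {29}.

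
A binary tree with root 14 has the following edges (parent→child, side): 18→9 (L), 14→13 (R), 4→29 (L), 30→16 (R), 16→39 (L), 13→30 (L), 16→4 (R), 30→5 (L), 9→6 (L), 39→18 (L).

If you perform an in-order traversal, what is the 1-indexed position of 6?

In-order visits the left subtree, then the node, then the right subtree.
At 14: no left child.
Visit 14.
At 14: go right to 13.
  At 13: go left to 30.
    At 30: go left to 5.
      5 is a leaf — visit 5.
    Visit 30.
    At 30: go right to 16.
      At 16: go left to 39.
        At 39: go left to 18.
          At 18: go left to 9.
            At 9: go left to 6.
              6 is a leaf — visit 6.
            Visit 9.
            At 9: no right child.
          Visit 18.
          At 18: no right child.
        Visit 39.
        At 39: no right child.
      Visit 16.
      At 16: go right to 4.
        At 4: go left to 29.
          29 is a leaf — visit 29.
        Visit 4.
        At 4: no right child.
  Visit 13.
  At 13: no right child.
Full in-order sequence: 14, 5, 30, 6, 9, 18, 39, 16, 29, 4, 13.

4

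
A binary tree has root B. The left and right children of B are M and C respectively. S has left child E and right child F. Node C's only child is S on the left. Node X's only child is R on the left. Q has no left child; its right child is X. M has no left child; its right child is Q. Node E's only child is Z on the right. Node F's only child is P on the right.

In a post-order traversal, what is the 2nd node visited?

X

Post-order visits the left subtree, then the right subtree, then the node.
At B: go left to M.
  At M: no left child.
  At M: go right to Q.
    At Q: no left child.
    At Q: go right to X.
      At X: go left to R.
        R is a leaf — visit R.
      At X: no right child.
      Visit X.
    Visit Q.
  Visit M.
At B: go right to C.
  At C: go left to S.
    At S: go left to E.
      At E: no left child.
      At E: go right to Z.
        Z is a leaf — visit Z.
      Visit E.
    At S: go right to F.
      At F: no left child.
      At F: go right to P.
        P is a leaf — visit P.
      Visit F.
    Visit S.
  At C: no right child.
  Visit C.
Visit B.
Full post-order sequence: R, X, Q, M, Z, E, P, F, S, C, B.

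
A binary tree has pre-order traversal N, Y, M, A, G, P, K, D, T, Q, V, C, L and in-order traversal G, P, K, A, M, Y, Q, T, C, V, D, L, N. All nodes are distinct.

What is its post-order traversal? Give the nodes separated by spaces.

The first element of pre-order is the root; it splits in-order into left and right subtrees.
Root N: left subtree has 12 nodes {G, P, K, A, M, Y, Q, T, C, V, D, L}, right has 0 { }.
  Root Y: left subtree has 5 nodes {G, P, K, A, M}, right has 6 {Q, T, C, V, D, L}.
    Root M: left subtree has 4 nodes {G, P, K, A}, right has 0 { }.
      Root A: left subtree has 3 nodes {G, P, K}, right has 0 { }.
        Root G: left subtree has 0 nodes { }, right has 2 {P, K}.
          Root P: left subtree has 0 nodes { }, right has 1 {K}.
    Root D: left subtree has 4 nodes {Q, T, C, V}, right has 1 {L}.
      Root T: left subtree has 1 node {Q}, right has 2 {C, V}.
        Root V: left subtree has 1 node {C}, right has 0 { }.

K P G A M Q C V T L D Y N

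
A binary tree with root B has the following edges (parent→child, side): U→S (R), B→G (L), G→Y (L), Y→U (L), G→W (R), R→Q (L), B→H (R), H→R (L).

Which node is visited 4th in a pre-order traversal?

Pre-order visits the node, then its left subtree, then its right subtree.
Visit B.
At B: go left to G.
  Visit G.
  At G: go left to Y.
    Visit Y.
    At Y: go left to U.
      Visit U.
      At U: no left child.
      At U: go right to S.
        S is a leaf — visit S.
    At Y: no right child.
  At G: go right to W.
    W is a leaf — visit W.
At B: go right to H.
  Visit H.
  At H: go left to R.
    Visit R.
    At R: go left to Q.
      Q is a leaf — visit Q.
    At R: no right child.
  At H: no right child.
Full pre-order sequence: B, G, Y, U, S, W, H, R, Q.

U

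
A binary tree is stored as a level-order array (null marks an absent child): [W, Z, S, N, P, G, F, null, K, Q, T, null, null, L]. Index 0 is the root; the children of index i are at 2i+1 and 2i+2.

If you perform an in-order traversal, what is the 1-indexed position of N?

In-order visits the left subtree, then the node, then the right subtree.
At W: go left to Z.
  At Z: go left to N.
    At N: no left child.
    Visit N.
    At N: go right to K.
      K is a leaf — visit K.
  Visit Z.
  At Z: go right to P.
    At P: go left to Q.
      Q is a leaf — visit Q.
    Visit P.
    At P: go right to T.
      T is a leaf — visit T.
Visit W.
At W: go right to S.
  At S: go left to G.
    G is a leaf — visit G.
  Visit S.
  At S: go right to F.
    At F: go left to L.
      L is a leaf — visit L.
    Visit F.
    At F: no right child.
Full in-order sequence: N, K, Z, Q, P, T, W, G, S, L, F.

1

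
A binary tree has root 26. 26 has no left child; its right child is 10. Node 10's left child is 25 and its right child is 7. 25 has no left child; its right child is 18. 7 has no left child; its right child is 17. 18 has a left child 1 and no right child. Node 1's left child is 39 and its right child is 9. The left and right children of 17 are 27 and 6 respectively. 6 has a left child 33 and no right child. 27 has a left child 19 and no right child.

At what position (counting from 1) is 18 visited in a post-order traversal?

4

Post-order visits the left subtree, then the right subtree, then the node.
At 26: no left child.
At 26: go right to 10.
  At 10: go left to 25.
    At 25: no left child.
    At 25: go right to 18.
      At 18: go left to 1.
        At 1: go left to 39.
          39 is a leaf — visit 39.
        At 1: go right to 9.
          9 is a leaf — visit 9.
        Visit 1.
      At 18: no right child.
      Visit 18.
    Visit 25.
  At 10: go right to 7.
    At 7: no left child.
    At 7: go right to 17.
      At 17: go left to 27.
        At 27: go left to 19.
          19 is a leaf — visit 19.
        At 27: no right child.
        Visit 27.
      At 17: go right to 6.
        At 6: go left to 33.
          33 is a leaf — visit 33.
        At 6: no right child.
        Visit 6.
      Visit 17.
    Visit 7.
  Visit 10.
Visit 26.
Full post-order sequence: 39, 9, 1, 18, 25, 19, 27, 33, 6, 17, 7, 10, 26.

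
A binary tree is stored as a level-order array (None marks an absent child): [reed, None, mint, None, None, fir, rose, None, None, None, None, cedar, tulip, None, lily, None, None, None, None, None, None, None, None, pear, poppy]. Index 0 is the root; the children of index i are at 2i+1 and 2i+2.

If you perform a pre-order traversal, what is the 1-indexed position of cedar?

4

Pre-order visits the node, then its left subtree, then its right subtree.
Visit reed.
At reed: no left child.
At reed: go right to mint.
  Visit mint.
  At mint: go left to fir.
    Visit fir.
    At fir: go left to cedar.
      Visit cedar.
      At cedar: go left to pear.
        pear is a leaf — visit pear.
      At cedar: go right to poppy.
        poppy is a leaf — visit poppy.
    At fir: go right to tulip.
      tulip is a leaf — visit tulip.
  At mint: go right to rose.
    Visit rose.
    At rose: no left child.
    At rose: go right to lily.
      lily is a leaf — visit lily.
Full pre-order sequence: reed, mint, fir, cedar, pear, poppy, tulip, rose, lily.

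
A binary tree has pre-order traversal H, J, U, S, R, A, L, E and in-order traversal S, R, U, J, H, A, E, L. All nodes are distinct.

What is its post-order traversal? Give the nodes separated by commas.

R, S, U, J, E, L, A, H

The first element of pre-order is the root; it splits in-order into left and right subtrees.
Root H: left subtree has 4 nodes {S, R, U, J}, right has 3 {A, E, L}.
  Root J: left subtree has 3 nodes {S, R, U}, right has 0 { }.
    Root U: left subtree has 2 nodes {S, R}, right has 0 { }.
      Root S: left subtree has 0 nodes { }, right has 1 {R}.
  Root A: left subtree has 0 nodes { }, right has 2 {E, L}.
    Root L: left subtree has 1 node {E}, right has 0 { }.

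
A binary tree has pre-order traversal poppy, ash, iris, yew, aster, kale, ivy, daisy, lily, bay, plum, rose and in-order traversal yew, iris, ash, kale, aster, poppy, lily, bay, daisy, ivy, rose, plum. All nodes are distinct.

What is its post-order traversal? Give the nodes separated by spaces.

yew iris kale aster ash bay lily daisy rose plum ivy poppy

The first element of pre-order is the root; it splits in-order into left and right subtrees.
Root poppy: left subtree has 5 nodes {yew, iris, ash, kale, aster}, right has 6 {lily, bay, daisy, ivy, rose, plum}.
  Root ash: left subtree has 2 nodes {yew, iris}, right has 2 {kale, aster}.
    Root iris: left subtree has 1 node {yew}, right has 0 { }.
    Root aster: left subtree has 1 node {kale}, right has 0 { }.
  Root ivy: left subtree has 3 nodes {lily, bay, daisy}, right has 2 {rose, plum}.
    Root daisy: left subtree has 2 nodes {lily, bay}, right has 0 { }.
      Root lily: left subtree has 0 nodes { }, right has 1 {bay}.
    Root plum: left subtree has 1 node {rose}, right has 0 { }.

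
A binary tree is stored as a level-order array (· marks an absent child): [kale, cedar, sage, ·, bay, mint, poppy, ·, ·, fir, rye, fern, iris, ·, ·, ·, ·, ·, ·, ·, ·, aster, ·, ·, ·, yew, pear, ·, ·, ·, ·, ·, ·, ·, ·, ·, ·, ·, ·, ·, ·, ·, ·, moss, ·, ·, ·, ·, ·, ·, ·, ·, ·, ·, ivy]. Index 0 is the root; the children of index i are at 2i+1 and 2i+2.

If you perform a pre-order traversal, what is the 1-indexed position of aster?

6

Pre-order visits the node, then its left subtree, then its right subtree.
Visit kale.
At kale: go left to cedar.
  Visit cedar.
  At cedar: no left child.
  At cedar: go right to bay.
    Visit bay.
    At bay: go left to fir.
      fir is a leaf — visit fir.
    At bay: go right to rye.
      Visit rye.
      At rye: go left to aster.
        Visit aster.
        At aster: go left to moss.
          moss is a leaf — visit moss.
        At aster: no right child.
      At rye: no right child.
At kale: go right to sage.
  Visit sage.
  At sage: go left to mint.
    Visit mint.
    At mint: go left to fern.
      fern is a leaf — visit fern.
    At mint: go right to iris.
      Visit iris.
      At iris: go left to yew.
        yew is a leaf — visit yew.
      At iris: go right to pear.
        Visit pear.
        At pear: no left child.
        At pear: go right to ivy.
          ivy is a leaf — visit ivy.
  At sage: go right to poppy.
    poppy is a leaf — visit poppy.
Full pre-order sequence: kale, cedar, bay, fir, rye, aster, moss, sage, mint, fern, iris, yew, pear, ivy, poppy.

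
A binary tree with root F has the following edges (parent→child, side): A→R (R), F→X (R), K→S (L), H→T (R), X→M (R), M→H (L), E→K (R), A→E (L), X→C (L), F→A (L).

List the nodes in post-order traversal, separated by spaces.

S K E R A C T H M X F

Post-order visits the left subtree, then the right subtree, then the node.
At F: go left to A.
  At A: go left to E.
    At E: no left child.
    At E: go right to K.
      At K: go left to S.
        S is a leaf — visit S.
      At K: no right child.
      Visit K.
    Visit E.
  At A: go right to R.
    R is a leaf — visit R.
  Visit A.
At F: go right to X.
  At X: go left to C.
    C is a leaf — visit C.
  At X: go right to M.
    At M: go left to H.
      At H: no left child.
      At H: go right to T.
        T is a leaf — visit T.
      Visit H.
    At M: no right child.
    Visit M.
  Visit X.
Visit F.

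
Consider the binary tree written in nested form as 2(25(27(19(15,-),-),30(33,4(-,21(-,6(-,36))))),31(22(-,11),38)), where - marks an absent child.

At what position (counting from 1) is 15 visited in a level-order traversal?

Level-order visits nodes level by level from the root, left to right within each level.
Level 0: 2
Level 1: 25, 31
Level 2: 27, 30, 22, 38
Level 3: 19, 33, 4, 11
Level 4: 15, 21
Level 5: 6
Level 6: 36
Full level-order sequence: 2, 25, 31, 27, 30, 22, 38, 19, 33, 4, 11, 15, 21, 6, 36.

12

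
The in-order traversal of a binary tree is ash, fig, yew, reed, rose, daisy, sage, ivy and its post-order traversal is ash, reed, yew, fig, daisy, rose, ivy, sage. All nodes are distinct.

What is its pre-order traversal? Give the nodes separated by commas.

sage, rose, fig, ash, yew, reed, daisy, ivy

The last element of post-order is the root; it splits in-order into left and right subtrees.
Root sage: left subtree has 6 nodes {ash, fig, yew, reed, rose, daisy}, right has 1 {ivy}.
  Root rose: left subtree has 4 nodes {ash, fig, yew, reed}, right has 1 {daisy}.
    Root fig: left subtree has 1 node {ash}, right has 2 {yew, reed}.
      Root yew: left subtree has 0 nodes { }, right has 1 {reed}.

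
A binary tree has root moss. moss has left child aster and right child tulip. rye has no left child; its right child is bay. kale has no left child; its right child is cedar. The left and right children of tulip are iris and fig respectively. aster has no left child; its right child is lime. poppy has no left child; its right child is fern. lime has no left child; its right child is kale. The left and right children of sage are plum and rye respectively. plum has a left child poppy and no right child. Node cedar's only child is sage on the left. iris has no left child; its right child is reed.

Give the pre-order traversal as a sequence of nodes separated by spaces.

Pre-order visits the node, then its left subtree, then its right subtree.
Visit moss.
At moss: go left to aster.
  Visit aster.
  At aster: no left child.
  At aster: go right to lime.
    Visit lime.
    At lime: no left child.
    At lime: go right to kale.
      Visit kale.
      At kale: no left child.
      At kale: go right to cedar.
        Visit cedar.
        At cedar: go left to sage.
          Visit sage.
          At sage: go left to plum.
            Visit plum.
            At plum: go left to poppy.
              Visit poppy.
              At poppy: no left child.
              At poppy: go right to fern.
                fern is a leaf — visit fern.
            At plum: no right child.
          At sage: go right to rye.
            Visit rye.
            At rye: no left child.
            At rye: go right to bay.
              bay is a leaf — visit bay.
        At cedar: no right child.
At moss: go right to tulip.
  Visit tulip.
  At tulip: go left to iris.
    Visit iris.
    At iris: no left child.
    At iris: go right to reed.
      reed is a leaf — visit reed.
  At tulip: go right to fig.
    fig is a leaf — visit fig.

moss aster lime kale cedar sage plum poppy fern rye bay tulip iris reed fig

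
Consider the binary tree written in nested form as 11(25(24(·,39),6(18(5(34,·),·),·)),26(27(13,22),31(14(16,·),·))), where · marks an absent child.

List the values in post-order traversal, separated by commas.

39, 24, 34, 5, 18, 6, 25, 13, 22, 27, 16, 14, 31, 26, 11

Post-order visits the left subtree, then the right subtree, then the node.
At 11: go left to 25.
  At 25: go left to 24.
    At 24: no left child.
    At 24: go right to 39.
      39 is a leaf — visit 39.
    Visit 24.
  At 25: go right to 6.
    At 6: go left to 18.
      At 18: go left to 5.
        At 5: go left to 34.
          34 is a leaf — visit 34.
        At 5: no right child.
        Visit 5.
      At 18: no right child.
      Visit 18.
    At 6: no right child.
    Visit 6.
  Visit 25.
At 11: go right to 26.
  At 26: go left to 27.
    At 27: go left to 13.
      13 is a leaf — visit 13.
    At 27: go right to 22.
      22 is a leaf — visit 22.
    Visit 27.
  At 26: go right to 31.
    At 31: go left to 14.
      At 14: go left to 16.
        16 is a leaf — visit 16.
      At 14: no right child.
      Visit 14.
    At 31: no right child.
    Visit 31.
  Visit 26.
Visit 11.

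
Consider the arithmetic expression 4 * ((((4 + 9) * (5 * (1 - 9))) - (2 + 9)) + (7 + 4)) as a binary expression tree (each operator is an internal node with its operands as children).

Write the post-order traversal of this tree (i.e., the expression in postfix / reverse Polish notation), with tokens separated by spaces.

4 4 9 + 5 1 9 - * * 2 9 + - 7 4 + + *

Post-order on an expression tree gives postfix notation: for each operator, emit left operand, right operand, then the operator.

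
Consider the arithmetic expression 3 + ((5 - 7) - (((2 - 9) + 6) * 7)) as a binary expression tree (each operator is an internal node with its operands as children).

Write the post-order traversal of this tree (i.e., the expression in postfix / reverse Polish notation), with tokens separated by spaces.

Post-order on an expression tree gives postfix notation: for each operator, emit left operand, right operand, then the operator.

3 5 7 - 2 9 - 6 + 7 * - +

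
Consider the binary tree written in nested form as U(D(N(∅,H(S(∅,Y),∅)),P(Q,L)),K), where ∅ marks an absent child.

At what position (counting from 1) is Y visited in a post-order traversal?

1

Post-order visits the left subtree, then the right subtree, then the node.
At U: go left to D.
  At D: go left to N.
    At N: no left child.
    At N: go right to H.
      At H: go left to S.
        At S: no left child.
        At S: go right to Y.
          Y is a leaf — visit Y.
        Visit S.
      At H: no right child.
      Visit H.
    Visit N.
  At D: go right to P.
    At P: go left to Q.
      Q is a leaf — visit Q.
    At P: go right to L.
      L is a leaf — visit L.
    Visit P.
  Visit D.
At U: go right to K.
  K is a leaf — visit K.
Visit U.
Full post-order sequence: Y, S, H, N, Q, L, P, D, K, U.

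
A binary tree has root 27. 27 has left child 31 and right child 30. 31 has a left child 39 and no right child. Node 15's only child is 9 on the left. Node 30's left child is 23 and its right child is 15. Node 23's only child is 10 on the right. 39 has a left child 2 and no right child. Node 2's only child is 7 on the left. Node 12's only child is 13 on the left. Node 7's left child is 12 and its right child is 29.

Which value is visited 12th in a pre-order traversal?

Pre-order visits the node, then its left subtree, then its right subtree.
Visit 27.
At 27: go left to 31.
  Visit 31.
  At 31: go left to 39.
    Visit 39.
    At 39: go left to 2.
      Visit 2.
      At 2: go left to 7.
        Visit 7.
        At 7: go left to 12.
          Visit 12.
          At 12: go left to 13.
            13 is a leaf — visit 13.
          At 12: no right child.
        At 7: go right to 29.
          29 is a leaf — visit 29.
      At 2: no right child.
    At 39: no right child.
  At 31: no right child.
At 27: go right to 30.
  Visit 30.
  At 30: go left to 23.
    Visit 23.
    At 23: no left child.
    At 23: go right to 10.
      10 is a leaf — visit 10.
  At 30: go right to 15.
    Visit 15.
    At 15: go left to 9.
      9 is a leaf — visit 9.
    At 15: no right child.
Full pre-order sequence: 27, 31, 39, 2, 7, 12, 13, 29, 30, 23, 10, 15, 9.

15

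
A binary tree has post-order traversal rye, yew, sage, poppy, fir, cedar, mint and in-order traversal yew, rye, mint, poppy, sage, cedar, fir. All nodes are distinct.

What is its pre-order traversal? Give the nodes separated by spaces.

The last element of post-order is the root; it splits in-order into left and right subtrees.
Root mint: left subtree has 2 nodes {yew, rye}, right has 4 {poppy, sage, cedar, fir}.
  Root yew: left subtree has 0 nodes { }, right has 1 {rye}.
  Root cedar: left subtree has 2 nodes {poppy, sage}, right has 1 {fir}.
    Root poppy: left subtree has 0 nodes { }, right has 1 {sage}.

mint yew rye cedar poppy sage fir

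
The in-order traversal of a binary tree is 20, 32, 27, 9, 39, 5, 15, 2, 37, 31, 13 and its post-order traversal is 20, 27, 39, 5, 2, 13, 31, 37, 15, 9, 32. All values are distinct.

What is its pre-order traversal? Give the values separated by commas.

32, 20, 9, 27, 15, 5, 39, 37, 2, 31, 13

The last element of post-order is the root; it splits in-order into left and right subtrees.
Root 32: left subtree has 1 node {20}, right has 9 {27, 9, 39, 5, 15, 2, 37, 31, 13}.
  Root 9: left subtree has 1 node {27}, right has 7 {39, 5, 15, 2, 37, 31, 13}.
    Root 15: left subtree has 2 nodes {39, 5}, right has 4 {2, 37, 31, 13}.
      Root 5: left subtree has 1 node {39}, right has 0 { }.
      Root 37: left subtree has 1 node {2}, right has 2 {31, 13}.
        Root 31: left subtree has 0 nodes { }, right has 1 {13}.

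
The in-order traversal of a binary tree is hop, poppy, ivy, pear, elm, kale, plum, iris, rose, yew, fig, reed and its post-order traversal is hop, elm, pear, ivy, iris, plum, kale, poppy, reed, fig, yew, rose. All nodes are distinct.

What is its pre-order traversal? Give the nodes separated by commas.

The last element of post-order is the root; it splits in-order into left and right subtrees.
Root rose: left subtree has 8 nodes {hop, poppy, ivy, pear, elm, kale, plum, iris}, right has 3 {yew, fig, reed}.
  Root poppy: left subtree has 1 node {hop}, right has 6 {ivy, pear, elm, kale, plum, iris}.
    Root kale: left subtree has 3 nodes {ivy, pear, elm}, right has 2 {plum, iris}.
      Root ivy: left subtree has 0 nodes { }, right has 2 {pear, elm}.
        Root pear: left subtree has 0 nodes { }, right has 1 {elm}.
      Root plum: left subtree has 0 nodes { }, right has 1 {iris}.
  Root yew: left subtree has 0 nodes { }, right has 2 {fig, reed}.
    Root fig: left subtree has 0 nodes { }, right has 1 {reed}.

rose, poppy, hop, kale, ivy, pear, elm, plum, iris, yew, fig, reed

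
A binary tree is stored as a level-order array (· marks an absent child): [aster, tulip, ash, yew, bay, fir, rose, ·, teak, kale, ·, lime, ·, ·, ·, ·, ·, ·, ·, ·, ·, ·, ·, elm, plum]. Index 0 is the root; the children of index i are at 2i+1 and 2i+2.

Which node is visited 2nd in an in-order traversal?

teak

In-order visits the left subtree, then the node, then the right subtree.
At aster: go left to tulip.
  At tulip: go left to yew.
    At yew: no left child.
    Visit yew.
    At yew: go right to teak.
      teak is a leaf — visit teak.
  Visit tulip.
  At tulip: go right to bay.
    At bay: go left to kale.
      kale is a leaf — visit kale.
    Visit bay.
    At bay: no right child.
Visit aster.
At aster: go right to ash.
  At ash: go left to fir.
    At fir: go left to lime.
      At lime: go left to elm.
        elm is a leaf — visit elm.
      Visit lime.
      At lime: go right to plum.
        plum is a leaf — visit plum.
    Visit fir.
    At fir: no right child.
  Visit ash.
  At ash: go right to rose.
    rose is a leaf — visit rose.
Full in-order sequence: yew, teak, tulip, kale, bay, aster, elm, lime, plum, fir, ash, rose.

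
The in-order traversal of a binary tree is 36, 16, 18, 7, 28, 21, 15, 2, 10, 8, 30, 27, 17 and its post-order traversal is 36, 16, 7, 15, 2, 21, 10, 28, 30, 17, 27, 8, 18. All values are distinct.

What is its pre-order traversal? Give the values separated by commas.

The last element of post-order is the root; it splits in-order into left and right subtrees.
Root 18: left subtree has 2 nodes {36, 16}, right has 10 {7, 28, 21, 15, 2, 10, 8, 30, 27, 17}.
  Root 16: left subtree has 1 node {36}, right has 0 { }.
  Root 8: left subtree has 6 nodes {7, 28, 21, 15, 2, 10}, right has 3 {30, 27, 17}.
    Root 28: left subtree has 1 node {7}, right has 4 {21, 15, 2, 10}.
      Root 10: left subtree has 3 nodes {21, 15, 2}, right has 0 { }.
        Root 21: left subtree has 0 nodes { }, right has 2 {15, 2}.
          Root 2: left subtree has 1 node {15}, right has 0 { }.
    Root 27: left subtree has 1 node {30}, right has 1 {17}.

18, 16, 36, 8, 28, 7, 10, 21, 2, 15, 27, 30, 17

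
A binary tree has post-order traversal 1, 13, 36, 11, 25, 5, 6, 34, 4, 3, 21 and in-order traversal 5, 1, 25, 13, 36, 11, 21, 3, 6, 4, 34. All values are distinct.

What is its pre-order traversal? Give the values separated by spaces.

21 5 25 1 11 36 13 3 4 6 34

The last element of post-order is the root; it splits in-order into left and right subtrees.
Root 21: left subtree has 6 nodes {5, 1, 25, 13, 36, 11}, right has 4 {3, 6, 4, 34}.
  Root 5: left subtree has 0 nodes { }, right has 5 {1, 25, 13, 36, 11}.
    Root 25: left subtree has 1 node {1}, right has 3 {13, 36, 11}.
      Root 11: left subtree has 2 nodes {13, 36}, right has 0 { }.
        Root 36: left subtree has 1 node {13}, right has 0 { }.
  Root 3: left subtree has 0 nodes { }, right has 3 {6, 4, 34}.
    Root 4: left subtree has 1 node {6}, right has 1 {34}.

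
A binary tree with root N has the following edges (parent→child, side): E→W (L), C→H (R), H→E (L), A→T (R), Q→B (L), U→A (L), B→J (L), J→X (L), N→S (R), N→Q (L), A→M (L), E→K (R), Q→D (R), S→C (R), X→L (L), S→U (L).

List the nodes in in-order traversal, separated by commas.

In-order visits the left subtree, then the node, then the right subtree.
At N: go left to Q.
  At Q: go left to B.
    At B: go left to J.
      At J: go left to X.
        At X: go left to L.
          L is a leaf — visit L.
        Visit X.
        At X: no right child.
      Visit J.
      At J: no right child.
    Visit B.
    At B: no right child.
  Visit Q.
  At Q: go right to D.
    D is a leaf — visit D.
Visit N.
At N: go right to S.
  At S: go left to U.
    At U: go left to A.
      At A: go left to M.
        M is a leaf — visit M.
      Visit A.
      At A: go right to T.
        T is a leaf — visit T.
    Visit U.
    At U: no right child.
  Visit S.
  At S: go right to C.
    At C: no left child.
    Visit C.
    At C: go right to H.
      At H: go left to E.
        At E: go left to W.
          W is a leaf — visit W.
        Visit E.
        At E: go right to K.
          K is a leaf — visit K.
      Visit H.
      At H: no right child.

L, X, J, B, Q, D, N, M, A, T, U, S, C, W, E, K, H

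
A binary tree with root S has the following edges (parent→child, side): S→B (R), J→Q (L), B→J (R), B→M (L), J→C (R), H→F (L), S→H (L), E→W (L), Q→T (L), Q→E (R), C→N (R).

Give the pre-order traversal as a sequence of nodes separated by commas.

Pre-order visits the node, then its left subtree, then its right subtree.
Visit S.
At S: go left to H.
  Visit H.
  At H: go left to F.
    F is a leaf — visit F.
  At H: no right child.
At S: go right to B.
  Visit B.
  At B: go left to M.
    M is a leaf — visit M.
  At B: go right to J.
    Visit J.
    At J: go left to Q.
      Visit Q.
      At Q: go left to T.
        T is a leaf — visit T.
      At Q: go right to E.
        Visit E.
        At E: go left to W.
          W is a leaf — visit W.
        At E: no right child.
    At J: go right to C.
      Visit C.
      At C: no left child.
      At C: go right to N.
        N is a leaf — visit N.

S, H, F, B, M, J, Q, T, E, W, C, N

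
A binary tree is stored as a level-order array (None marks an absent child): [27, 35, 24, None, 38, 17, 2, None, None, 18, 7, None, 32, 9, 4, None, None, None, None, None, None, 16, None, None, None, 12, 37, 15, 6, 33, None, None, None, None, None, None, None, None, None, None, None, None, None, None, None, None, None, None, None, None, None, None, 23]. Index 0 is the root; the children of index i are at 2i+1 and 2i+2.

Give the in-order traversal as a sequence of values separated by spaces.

35 18 38 16 7 27 17 12 23 32 37 24 15 9 6 2 33 4

In-order visits the left subtree, then the node, then the right subtree.
At 27: go left to 35.
  At 35: no left child.
  Visit 35.
  At 35: go right to 38.
    At 38: go left to 18.
      18 is a leaf — visit 18.
    Visit 38.
    At 38: go right to 7.
      At 7: go left to 16.
        16 is a leaf — visit 16.
      Visit 7.
      At 7: no right child.
Visit 27.
At 27: go right to 24.
  At 24: go left to 17.
    At 17: no left child.
    Visit 17.
    At 17: go right to 32.
      At 32: go left to 12.
        At 12: no left child.
        Visit 12.
        At 12: go right to 23.
          23 is a leaf — visit 23.
      Visit 32.
      At 32: go right to 37.
        37 is a leaf — visit 37.
  Visit 24.
  At 24: go right to 2.
    At 2: go left to 9.
      At 9: go left to 15.
        15 is a leaf — visit 15.
      Visit 9.
      At 9: go right to 6.
        6 is a leaf — visit 6.
    Visit 2.
    At 2: go right to 4.
      At 4: go left to 33.
        33 is a leaf — visit 33.
      Visit 4.
      At 4: no right child.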